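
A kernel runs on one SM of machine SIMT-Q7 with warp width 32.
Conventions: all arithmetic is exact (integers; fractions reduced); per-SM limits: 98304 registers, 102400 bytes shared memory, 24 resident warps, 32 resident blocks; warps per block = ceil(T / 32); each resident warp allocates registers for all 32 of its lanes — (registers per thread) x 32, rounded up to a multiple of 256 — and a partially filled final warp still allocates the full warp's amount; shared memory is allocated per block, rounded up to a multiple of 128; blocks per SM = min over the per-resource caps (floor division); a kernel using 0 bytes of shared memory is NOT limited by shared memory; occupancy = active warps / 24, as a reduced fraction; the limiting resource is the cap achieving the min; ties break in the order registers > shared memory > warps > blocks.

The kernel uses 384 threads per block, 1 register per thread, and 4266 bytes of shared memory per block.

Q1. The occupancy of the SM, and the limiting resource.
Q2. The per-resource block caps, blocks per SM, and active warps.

Answer: occupancy 1, limited by warps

registers: 32 blocks
shared memory: 23 blocks
warps: 2 blocks
blocks: 32 blocks

Answer: 2 blocks, 24 active warps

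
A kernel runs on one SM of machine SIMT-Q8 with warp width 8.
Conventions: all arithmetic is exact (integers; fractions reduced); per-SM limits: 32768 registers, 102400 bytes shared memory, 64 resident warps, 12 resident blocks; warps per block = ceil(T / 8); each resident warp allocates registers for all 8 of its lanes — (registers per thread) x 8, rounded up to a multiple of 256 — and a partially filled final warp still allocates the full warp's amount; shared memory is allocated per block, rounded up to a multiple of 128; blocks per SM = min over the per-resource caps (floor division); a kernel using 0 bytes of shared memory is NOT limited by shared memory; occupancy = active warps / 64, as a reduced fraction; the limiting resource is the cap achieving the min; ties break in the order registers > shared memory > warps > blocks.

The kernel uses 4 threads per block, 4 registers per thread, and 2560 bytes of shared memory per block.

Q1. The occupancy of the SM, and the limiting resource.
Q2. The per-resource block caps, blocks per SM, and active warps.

Answer: occupancy 3/16, limited by blocks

registers: 128 blocks
shared memory: 40 blocks
warps: 64 blocks
blocks: 12 blocks

Answer: 12 blocks, 12 active warps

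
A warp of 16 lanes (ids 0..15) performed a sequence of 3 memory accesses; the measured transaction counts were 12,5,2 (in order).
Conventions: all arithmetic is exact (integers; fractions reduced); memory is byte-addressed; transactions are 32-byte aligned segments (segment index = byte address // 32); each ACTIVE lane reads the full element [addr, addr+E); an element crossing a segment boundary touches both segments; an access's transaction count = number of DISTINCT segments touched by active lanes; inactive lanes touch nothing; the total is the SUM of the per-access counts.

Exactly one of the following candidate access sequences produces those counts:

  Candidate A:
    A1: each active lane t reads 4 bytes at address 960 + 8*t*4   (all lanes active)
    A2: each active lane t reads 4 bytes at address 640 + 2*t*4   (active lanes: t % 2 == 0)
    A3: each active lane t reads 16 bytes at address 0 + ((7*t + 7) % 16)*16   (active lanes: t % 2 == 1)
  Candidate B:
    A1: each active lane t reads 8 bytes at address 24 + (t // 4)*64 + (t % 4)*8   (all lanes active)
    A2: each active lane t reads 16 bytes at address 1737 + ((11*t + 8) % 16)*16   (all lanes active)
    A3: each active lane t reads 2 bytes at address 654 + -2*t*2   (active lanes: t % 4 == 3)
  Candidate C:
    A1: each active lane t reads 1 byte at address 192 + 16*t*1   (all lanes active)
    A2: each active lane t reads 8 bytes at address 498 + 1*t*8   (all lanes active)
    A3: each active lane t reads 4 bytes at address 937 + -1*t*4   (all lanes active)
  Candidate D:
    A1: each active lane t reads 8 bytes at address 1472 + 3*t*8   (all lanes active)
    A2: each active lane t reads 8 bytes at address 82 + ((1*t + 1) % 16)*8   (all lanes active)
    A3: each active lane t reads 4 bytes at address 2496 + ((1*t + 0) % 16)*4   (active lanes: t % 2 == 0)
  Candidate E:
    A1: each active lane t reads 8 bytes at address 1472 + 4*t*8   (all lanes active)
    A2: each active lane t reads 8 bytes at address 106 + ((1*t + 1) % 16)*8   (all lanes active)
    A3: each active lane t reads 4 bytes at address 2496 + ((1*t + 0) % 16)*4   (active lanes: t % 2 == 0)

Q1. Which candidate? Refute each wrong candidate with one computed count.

A: A1 gives 16 transactions, not 12
B: A1 gives 8 transactions, not 12
C: A1 gives 8 transactions, not 12
E: A1 gives 16 transactions, not 12
D: all counts match (12,5,2)

Answer: D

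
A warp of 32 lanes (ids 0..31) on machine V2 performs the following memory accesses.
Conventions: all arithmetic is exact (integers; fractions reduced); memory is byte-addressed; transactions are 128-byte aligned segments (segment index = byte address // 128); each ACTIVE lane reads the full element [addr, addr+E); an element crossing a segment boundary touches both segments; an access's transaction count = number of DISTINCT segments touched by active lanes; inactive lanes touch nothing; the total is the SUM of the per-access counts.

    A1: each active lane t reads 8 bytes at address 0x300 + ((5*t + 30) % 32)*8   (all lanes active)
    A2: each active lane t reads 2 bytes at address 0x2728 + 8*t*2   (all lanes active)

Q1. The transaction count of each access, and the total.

A1: 2 transactions
A2: 5 transactions

Answer: 2,5; total 7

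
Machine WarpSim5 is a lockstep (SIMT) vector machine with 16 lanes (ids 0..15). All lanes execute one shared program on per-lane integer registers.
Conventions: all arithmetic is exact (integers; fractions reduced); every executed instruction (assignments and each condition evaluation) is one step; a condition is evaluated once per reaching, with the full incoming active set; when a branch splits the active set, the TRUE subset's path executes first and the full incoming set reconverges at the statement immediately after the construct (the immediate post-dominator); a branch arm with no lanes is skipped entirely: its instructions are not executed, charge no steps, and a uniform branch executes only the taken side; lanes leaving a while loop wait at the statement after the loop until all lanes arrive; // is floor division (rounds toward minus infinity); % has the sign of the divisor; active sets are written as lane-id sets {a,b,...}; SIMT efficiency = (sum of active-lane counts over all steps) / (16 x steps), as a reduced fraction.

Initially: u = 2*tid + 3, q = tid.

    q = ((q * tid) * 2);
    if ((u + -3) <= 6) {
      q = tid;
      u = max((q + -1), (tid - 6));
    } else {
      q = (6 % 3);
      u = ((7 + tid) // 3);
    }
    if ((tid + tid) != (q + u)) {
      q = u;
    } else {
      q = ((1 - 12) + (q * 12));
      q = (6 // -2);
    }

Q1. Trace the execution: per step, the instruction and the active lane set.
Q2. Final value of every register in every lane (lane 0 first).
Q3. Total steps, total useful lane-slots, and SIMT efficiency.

step 0: q <- ((q * tid) * 2)         {0,1,2,3,4,5,6,7,8,9,10,11,12,13,14,15}
step 1: eval ((u + -3) <= 6)         {0,1,2,3,4,5,6,7,8,9,10,11,12,13,14,15}
step 2: q <- tid                     {0,1,2,3}
step 3: u <- max((q + -1), (tid - 6)) {0,1,2,3}
step 4: q <- (6 % 3)                 {4,5,6,7,8,9,10,11,12,13,14,15}
step 5: u <- ((7 + tid) // 3)        {4,5,6,7,8,9,10,11,12,13,14,15}
step 6: eval ((tid + tid) != (q + u)) {0,1,2,3,4,5,6,7,8,9,10,11,12,13,14,15}
step 7: q <- u                       {0,1,2,3,4,5,6,7,8,9,10,11,12,13,14,15}

Answer: 8 steps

u: -1,0,1,2,3,4,4,4,5,5,5,6,6,6,7,7
q: -1,0,1,2,3,4,4,4,5,5,5,6,6,6,7,7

steps = 8; useful = 96; efficiency = 96/128 = 3/4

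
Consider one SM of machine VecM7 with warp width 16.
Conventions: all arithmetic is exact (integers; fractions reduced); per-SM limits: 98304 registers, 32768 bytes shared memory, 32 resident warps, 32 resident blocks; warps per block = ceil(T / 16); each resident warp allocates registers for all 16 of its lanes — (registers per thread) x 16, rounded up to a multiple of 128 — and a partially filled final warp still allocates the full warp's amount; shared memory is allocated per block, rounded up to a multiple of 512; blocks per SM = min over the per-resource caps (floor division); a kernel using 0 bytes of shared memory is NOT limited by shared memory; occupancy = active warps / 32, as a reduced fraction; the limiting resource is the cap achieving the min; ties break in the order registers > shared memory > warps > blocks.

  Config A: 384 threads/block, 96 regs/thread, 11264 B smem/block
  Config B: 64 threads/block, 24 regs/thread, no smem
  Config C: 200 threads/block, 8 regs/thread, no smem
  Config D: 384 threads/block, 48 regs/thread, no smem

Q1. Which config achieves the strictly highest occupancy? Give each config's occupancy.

occupancies: A 3/4, B 1, C 13/16, D 3/4

Answer: B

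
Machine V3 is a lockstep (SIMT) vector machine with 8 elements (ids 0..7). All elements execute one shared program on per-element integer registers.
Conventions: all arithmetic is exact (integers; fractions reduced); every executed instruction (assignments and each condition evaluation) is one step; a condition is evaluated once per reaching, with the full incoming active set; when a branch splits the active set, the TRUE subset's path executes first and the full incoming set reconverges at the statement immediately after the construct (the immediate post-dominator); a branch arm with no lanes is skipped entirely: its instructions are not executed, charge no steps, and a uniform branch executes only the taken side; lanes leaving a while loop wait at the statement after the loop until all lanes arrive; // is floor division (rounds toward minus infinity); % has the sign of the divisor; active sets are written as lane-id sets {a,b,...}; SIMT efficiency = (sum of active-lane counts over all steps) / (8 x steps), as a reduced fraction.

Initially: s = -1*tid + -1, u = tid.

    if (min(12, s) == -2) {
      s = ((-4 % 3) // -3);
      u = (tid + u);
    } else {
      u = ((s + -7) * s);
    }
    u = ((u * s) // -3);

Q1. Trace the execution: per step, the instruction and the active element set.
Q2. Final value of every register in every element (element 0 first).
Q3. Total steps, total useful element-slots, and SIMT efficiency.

step 0: eval (min(12, s) == -2)      {0,1,2,3,4,5,6,7}
step 1: s <- ((-4 % 3) // -3)        {1}
step 2: u <- (tid + u)               {1}
step 3: u <- ((s + -7) * s)          {0,2,3,4,5,6,7}
step 4: u <- ((u * s) // -3)         {0,1,2,3,4,5,6,7}

Answer: 5 steps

s: -1,-1,-3,-4,-5,-6,-7,-8
u: 2,0,30,58,100,156,228,320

steps = 5; useful = 25; efficiency = 25/40 = 5/8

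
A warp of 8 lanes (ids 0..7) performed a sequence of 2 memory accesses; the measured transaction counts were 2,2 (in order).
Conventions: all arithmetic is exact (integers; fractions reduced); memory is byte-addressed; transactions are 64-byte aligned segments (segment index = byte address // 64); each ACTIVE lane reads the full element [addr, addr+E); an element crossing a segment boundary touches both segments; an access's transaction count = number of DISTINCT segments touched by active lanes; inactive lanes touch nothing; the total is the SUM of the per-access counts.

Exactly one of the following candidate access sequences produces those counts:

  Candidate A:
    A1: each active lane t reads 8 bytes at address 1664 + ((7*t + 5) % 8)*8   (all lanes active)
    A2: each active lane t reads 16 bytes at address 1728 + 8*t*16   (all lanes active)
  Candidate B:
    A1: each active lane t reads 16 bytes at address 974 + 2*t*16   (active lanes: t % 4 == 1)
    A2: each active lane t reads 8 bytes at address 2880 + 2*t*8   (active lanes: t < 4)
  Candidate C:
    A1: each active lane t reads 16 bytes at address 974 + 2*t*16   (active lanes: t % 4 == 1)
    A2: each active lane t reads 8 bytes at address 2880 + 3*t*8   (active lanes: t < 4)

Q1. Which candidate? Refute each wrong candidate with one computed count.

A: A1 gives 1 transaction, not 2
B: A2 gives 1 transaction, not 2
C: all counts match (2,2)

Answer: C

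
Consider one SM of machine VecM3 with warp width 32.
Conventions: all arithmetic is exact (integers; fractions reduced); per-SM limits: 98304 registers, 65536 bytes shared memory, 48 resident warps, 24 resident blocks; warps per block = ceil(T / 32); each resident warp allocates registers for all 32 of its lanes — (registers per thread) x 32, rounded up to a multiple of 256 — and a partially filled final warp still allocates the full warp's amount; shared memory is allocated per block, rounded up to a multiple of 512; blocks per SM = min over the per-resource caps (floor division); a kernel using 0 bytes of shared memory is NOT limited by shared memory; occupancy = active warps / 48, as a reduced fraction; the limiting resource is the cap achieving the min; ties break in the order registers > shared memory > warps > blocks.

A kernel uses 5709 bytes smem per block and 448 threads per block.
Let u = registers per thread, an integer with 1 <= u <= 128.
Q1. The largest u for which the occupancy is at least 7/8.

Answer: u = 72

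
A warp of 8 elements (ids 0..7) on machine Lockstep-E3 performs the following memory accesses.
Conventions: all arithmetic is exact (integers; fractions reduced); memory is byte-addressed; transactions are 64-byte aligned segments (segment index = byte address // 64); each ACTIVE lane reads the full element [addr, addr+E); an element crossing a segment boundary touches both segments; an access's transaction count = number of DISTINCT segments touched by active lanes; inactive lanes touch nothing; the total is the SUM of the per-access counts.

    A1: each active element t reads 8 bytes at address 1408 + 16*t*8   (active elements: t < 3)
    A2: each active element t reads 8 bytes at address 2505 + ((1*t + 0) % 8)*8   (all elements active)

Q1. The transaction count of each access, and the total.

A1: 3 transactions
A2: 2 transactions

Answer: 3,2; total 5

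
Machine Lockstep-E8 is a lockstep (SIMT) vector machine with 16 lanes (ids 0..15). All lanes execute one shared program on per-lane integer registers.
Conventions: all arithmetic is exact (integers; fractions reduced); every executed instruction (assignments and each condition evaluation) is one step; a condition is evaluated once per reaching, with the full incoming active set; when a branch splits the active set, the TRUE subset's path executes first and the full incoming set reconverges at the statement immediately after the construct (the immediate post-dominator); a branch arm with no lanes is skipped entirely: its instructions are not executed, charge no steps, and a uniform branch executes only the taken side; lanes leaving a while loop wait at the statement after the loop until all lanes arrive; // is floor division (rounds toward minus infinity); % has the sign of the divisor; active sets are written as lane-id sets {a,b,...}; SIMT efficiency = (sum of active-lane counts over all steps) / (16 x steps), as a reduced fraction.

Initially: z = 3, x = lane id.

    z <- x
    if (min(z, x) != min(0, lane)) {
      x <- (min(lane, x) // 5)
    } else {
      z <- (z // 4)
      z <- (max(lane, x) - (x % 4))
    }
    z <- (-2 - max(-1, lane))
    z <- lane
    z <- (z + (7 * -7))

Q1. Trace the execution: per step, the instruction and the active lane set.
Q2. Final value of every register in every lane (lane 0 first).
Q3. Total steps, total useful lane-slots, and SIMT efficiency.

step 0: z <- x                       {0,1,2,3,4,5,6,7,8,9,10,11,12,13,14,15}
step 1: eval (min(z, x) != min(0, lane)) {0,1,2,3,4,5,6,7,8,9,10,11,12,13,14,15}
step 2: x <- (min(lane, x) // 5)     {1,2,3,4,5,6,7,8,9,10,11,12,13,14,15}
step 3: z <- (z // 4)                {0}
step 4: z <- (max(lane, x) - (x % 4)) {0}
step 5: z <- (-2 - max(-1, lane))    {0,1,2,3,4,5,6,7,8,9,10,11,12,13,14,15}
step 6: z <- lane                    {0,1,2,3,4,5,6,7,8,9,10,11,12,13,14,15}
step 7: z <- (z + (7 * -7))          {0,1,2,3,4,5,6,7,8,9,10,11,12,13,14,15}

Answer: 8 steps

z: -49,-48,-47,-46,-45,-44,-43,-42,-41,-40,-39,-38,-37,-36,-35,-34
x: 0,0,0,0,0,1,1,1,1,1,2,2,2,2,2,3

steps = 8; useful = 97; efficiency = 97/128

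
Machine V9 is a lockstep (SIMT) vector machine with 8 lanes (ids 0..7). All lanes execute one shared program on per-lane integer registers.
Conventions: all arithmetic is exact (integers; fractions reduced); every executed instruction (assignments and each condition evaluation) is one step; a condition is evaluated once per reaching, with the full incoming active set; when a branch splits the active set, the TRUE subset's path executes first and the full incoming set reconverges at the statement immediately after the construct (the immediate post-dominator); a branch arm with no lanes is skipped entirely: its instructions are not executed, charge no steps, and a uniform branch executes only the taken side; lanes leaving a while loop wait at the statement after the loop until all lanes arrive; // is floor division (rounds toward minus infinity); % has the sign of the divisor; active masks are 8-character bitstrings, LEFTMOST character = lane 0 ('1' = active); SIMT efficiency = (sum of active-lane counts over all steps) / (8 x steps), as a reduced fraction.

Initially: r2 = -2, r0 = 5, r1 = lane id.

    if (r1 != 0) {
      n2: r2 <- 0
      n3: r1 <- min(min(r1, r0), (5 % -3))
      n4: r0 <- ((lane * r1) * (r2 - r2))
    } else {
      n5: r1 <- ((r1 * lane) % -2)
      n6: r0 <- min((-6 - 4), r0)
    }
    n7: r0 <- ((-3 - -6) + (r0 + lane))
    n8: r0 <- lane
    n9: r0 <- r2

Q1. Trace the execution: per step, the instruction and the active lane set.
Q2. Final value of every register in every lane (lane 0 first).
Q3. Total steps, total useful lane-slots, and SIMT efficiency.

step 0: eval (r1 != 0)               11111111
step 1: r2 <- 0                      01111111
step 2: r1 <- min(min(r1, r0), (5 % -3)) 01111111
step 3: r0 <- ((lane * r1) * (r2 - r2)) 01111111
step 4: r1 <- ((r1 * lane) % -2)     10000000
step 5: r0 <- min((-6 - 4), r0)      10000000
step 6: r0 <- ((-3 - -6) + (r0 + lane)) 11111111
step 7: r0 <- lane                   11111111
step 8: r0 <- r2                     11111111

Answer: 9 steps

r2: -2,0,0,0,0,0,0,0
r0: -2,0,0,0,0,0,0,0
r1: 0,-1,-1,-1,-1,-1,-1,-1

steps = 9; useful = 55; efficiency = 55/72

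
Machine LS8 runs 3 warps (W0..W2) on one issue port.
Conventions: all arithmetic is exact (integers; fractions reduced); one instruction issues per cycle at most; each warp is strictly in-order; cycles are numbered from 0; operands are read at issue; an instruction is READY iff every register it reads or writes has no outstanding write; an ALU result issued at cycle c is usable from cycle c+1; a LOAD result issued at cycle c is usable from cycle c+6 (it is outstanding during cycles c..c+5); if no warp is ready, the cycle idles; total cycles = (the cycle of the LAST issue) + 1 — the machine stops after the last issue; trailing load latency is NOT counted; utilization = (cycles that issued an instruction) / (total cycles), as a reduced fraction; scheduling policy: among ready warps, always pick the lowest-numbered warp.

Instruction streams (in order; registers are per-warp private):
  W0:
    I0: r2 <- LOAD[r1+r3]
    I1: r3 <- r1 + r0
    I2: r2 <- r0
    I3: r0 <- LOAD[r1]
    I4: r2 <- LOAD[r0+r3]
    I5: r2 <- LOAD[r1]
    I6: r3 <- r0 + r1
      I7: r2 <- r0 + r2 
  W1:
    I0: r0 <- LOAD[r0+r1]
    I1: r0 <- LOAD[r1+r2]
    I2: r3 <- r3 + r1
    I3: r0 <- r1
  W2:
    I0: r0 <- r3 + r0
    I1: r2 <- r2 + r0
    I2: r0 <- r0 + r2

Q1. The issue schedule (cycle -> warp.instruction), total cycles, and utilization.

cycle 0: W0.I0
cycle 1: W0.I1
cycle 2: W1.I0
cycle 3: W2.I0
cycle 4: W2.I1
cycle 5: W2.I2
cycle 6: W0.I2
cycle 7: W0.I3
cycle 8: W1.I1
cycle 9: W1.I2
cycle 10: idle
cycle 11: idle
cycle 12: idle
cycle 13: W0.I4
cycle 14: W1.I3
cycle 15: idle
cycle 16: idle
cycle 17: idle
cycle 18: idle
cycle 19: W0.I5
cycle 20: W0.I6
cycle 21: idle
cycle 22: idle
cycle 23: idle
cycle 24: idle
cycle 25: W0.I7

Answer: 26 cycles, utilization 15/26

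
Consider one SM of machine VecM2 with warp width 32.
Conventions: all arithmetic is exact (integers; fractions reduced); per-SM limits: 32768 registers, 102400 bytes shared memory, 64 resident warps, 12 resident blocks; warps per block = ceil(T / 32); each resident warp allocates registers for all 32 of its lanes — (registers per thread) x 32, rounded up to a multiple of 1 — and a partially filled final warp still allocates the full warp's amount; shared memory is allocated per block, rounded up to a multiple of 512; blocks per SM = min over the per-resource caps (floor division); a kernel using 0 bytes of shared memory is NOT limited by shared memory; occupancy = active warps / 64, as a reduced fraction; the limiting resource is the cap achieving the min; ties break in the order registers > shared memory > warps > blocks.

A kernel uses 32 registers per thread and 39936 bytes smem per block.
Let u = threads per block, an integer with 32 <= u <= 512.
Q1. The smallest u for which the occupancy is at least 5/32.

Answer: u = 129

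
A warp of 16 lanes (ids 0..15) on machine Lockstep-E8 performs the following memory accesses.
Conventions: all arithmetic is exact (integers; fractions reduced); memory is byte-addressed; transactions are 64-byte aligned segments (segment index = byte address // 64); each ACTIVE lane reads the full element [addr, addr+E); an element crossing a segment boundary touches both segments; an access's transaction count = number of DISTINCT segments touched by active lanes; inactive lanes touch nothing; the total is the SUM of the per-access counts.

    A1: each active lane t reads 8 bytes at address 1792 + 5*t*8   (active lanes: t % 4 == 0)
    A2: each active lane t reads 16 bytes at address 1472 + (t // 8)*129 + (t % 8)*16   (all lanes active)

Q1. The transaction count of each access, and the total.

A1: 4 transactions
A2: 5 transactions

Answer: 4,5; total 9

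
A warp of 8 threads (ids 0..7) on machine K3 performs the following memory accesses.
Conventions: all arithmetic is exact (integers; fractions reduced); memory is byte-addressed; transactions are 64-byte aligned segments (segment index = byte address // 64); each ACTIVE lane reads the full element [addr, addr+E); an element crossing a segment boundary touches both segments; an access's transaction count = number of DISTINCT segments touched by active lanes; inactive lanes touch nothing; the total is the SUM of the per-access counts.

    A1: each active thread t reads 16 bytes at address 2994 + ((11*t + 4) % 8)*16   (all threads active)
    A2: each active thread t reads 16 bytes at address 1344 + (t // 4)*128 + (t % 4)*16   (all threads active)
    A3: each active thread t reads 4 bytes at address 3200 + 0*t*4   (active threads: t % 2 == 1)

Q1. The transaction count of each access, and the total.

A1: 3 transactions
A2: 2 transactions
A3: 1 transaction

Answer: 3,2,1; total 6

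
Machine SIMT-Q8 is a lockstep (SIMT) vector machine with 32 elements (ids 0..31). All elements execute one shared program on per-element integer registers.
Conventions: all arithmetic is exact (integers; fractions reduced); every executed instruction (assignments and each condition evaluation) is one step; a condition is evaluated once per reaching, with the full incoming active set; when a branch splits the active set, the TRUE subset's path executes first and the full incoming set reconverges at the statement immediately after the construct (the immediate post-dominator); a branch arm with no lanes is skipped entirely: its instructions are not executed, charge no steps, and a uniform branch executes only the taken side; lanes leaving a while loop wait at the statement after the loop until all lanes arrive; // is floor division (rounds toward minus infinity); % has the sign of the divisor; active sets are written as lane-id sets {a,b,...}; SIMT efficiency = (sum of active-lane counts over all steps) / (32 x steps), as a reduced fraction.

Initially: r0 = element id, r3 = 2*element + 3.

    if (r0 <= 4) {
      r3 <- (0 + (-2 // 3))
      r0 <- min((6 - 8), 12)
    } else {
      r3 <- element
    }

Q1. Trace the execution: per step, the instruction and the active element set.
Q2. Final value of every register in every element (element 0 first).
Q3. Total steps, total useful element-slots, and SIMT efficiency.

step 0: eval (r0 <= 4)               {0,1,2,3,4,5,6,7,8,9,10,11,12,13,14,15,16,17,18,19,20,21,22,23,24,25,26,27,28,29,30,31}
step 1: r3 <- (0 + (-2 // 3))        {0,1,2,3,4}
step 2: r0 <- min((6 - 8), 12)       {0,1,2,3,4}
step 3: r3 <- element                {5,6,7,8,9,10,11,12,13,14,15,16,17,18,19,20,21,22,23,24,25,26,27,28,29,30,31}

Answer: 4 steps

r0: -2,-2,-2,-2,-2,5,6,7,8,9,10,11,12,13,14,15,16,17,18,19,20,21,22,23,24,25,26,27,28,29,30,31
r3: -1,-1,-1,-1,-1,5,6,7,8,9,10,11,12,13,14,15,16,17,18,19,20,21,22,23,24,25,26,27,28,29,30,31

steps = 4; useful = 69; efficiency = 69/128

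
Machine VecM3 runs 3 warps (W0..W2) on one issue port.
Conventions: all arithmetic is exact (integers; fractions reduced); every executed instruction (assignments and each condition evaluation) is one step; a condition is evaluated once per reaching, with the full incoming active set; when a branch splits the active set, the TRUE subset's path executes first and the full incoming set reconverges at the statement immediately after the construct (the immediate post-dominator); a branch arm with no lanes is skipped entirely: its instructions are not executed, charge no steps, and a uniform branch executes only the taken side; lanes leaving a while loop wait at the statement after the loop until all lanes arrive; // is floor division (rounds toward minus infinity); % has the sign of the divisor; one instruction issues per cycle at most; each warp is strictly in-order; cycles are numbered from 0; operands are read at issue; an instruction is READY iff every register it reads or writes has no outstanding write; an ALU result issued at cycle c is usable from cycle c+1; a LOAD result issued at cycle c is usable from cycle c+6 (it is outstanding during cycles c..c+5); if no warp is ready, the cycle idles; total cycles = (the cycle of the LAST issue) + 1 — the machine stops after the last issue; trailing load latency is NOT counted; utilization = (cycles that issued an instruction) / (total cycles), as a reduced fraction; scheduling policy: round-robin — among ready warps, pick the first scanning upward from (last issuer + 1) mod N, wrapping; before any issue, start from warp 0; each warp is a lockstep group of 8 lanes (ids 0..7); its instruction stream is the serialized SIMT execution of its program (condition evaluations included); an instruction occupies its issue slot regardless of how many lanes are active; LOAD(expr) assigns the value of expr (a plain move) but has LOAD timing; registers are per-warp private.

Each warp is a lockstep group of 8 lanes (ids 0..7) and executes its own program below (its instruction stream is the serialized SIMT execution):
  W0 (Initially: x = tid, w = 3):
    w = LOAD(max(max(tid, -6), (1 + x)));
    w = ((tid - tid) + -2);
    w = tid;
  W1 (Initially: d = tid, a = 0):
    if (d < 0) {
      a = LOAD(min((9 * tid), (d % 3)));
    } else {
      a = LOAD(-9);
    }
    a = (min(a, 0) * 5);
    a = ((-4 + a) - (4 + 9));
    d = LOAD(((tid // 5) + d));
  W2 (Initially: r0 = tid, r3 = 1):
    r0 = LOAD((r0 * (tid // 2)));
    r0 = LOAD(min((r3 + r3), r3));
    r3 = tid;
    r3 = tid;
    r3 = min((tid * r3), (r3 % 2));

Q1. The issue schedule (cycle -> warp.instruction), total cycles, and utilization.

cycle 0: W0.I0
cycle 1: W1.I0
cycle 2: W2.I0
cycle 3: W1.I1
cycle 4: idle
cycle 5: idle
cycle 6: W0.I1
cycle 7: W0.I2
cycle 8: W2.I1
cycle 9: W1.I2
cycle 10: W2.I2
cycle 11: W1.I3
cycle 12: W2.I3
cycle 13: W1.I4
cycle 14: W2.I4

Answer: 15 cycles, utilization 13/15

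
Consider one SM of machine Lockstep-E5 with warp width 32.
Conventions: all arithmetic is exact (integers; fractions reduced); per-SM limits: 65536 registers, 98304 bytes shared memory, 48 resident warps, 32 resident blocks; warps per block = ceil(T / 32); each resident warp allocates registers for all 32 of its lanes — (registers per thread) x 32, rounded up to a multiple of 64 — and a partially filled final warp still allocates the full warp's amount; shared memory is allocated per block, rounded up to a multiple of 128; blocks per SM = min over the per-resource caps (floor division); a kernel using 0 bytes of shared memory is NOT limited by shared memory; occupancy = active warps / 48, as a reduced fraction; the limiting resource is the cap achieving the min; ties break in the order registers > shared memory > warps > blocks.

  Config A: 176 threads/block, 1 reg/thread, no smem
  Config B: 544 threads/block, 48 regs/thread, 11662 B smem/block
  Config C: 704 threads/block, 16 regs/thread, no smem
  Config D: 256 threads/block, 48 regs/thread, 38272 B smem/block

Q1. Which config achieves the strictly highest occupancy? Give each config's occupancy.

occupancies: A 1, B 17/24, C 11/12, D 1/3

Answer: A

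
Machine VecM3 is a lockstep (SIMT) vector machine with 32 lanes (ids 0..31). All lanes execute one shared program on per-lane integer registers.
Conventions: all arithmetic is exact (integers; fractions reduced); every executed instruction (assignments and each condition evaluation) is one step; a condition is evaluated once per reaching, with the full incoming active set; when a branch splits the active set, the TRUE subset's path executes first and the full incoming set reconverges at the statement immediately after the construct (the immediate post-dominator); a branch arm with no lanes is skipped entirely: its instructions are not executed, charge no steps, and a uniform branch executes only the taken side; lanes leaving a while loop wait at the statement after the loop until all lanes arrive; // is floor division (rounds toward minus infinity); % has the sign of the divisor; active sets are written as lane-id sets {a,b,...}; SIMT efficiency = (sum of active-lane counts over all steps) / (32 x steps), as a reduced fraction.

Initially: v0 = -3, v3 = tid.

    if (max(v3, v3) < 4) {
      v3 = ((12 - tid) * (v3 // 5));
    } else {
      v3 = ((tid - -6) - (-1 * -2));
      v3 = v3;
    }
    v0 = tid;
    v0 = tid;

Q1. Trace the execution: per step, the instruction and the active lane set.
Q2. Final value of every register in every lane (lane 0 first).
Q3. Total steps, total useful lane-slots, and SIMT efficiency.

step 0: eval (max(v3, v3) < 4)       {0,1,2,3,4,5,6,7,8,9,10,11,12,13,14,15,16,17,18,19,20,21,22,23,24,25,26,27,28,29,30,31}
step 1: v3 <- ((12 - tid) * (v3 // 5)) {0,1,2,3}
step 2: v3 <- ((tid - -6) - (-1 * -2)) {4,5,6,7,8,9,10,11,12,13,14,15,16,17,18,19,20,21,22,23,24,25,26,27,28,29,30,31}
step 3: v3 <- v3                     {4,5,6,7,8,9,10,11,12,13,14,15,16,17,18,19,20,21,22,23,24,25,26,27,28,29,30,31}
step 4: v0 <- tid                    {0,1,2,3,4,5,6,7,8,9,10,11,12,13,14,15,16,17,18,19,20,21,22,23,24,25,26,27,28,29,30,31}
step 5: v0 <- tid                    {0,1,2,3,4,5,6,7,8,9,10,11,12,13,14,15,16,17,18,19,20,21,22,23,24,25,26,27,28,29,30,31}

Answer: 6 steps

v0: 0,1,2,3,4,5,6,7,8,9,10,11,12,13,14,15,16,17,18,19,20,21,22,23,24,25,26,27,28,29,30,31
v3: 0,0,0,0,8,9,10,11,12,13,14,15,16,17,18,19,20,21,22,23,24,25,26,27,28,29,30,31,32,33,34,35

steps = 6; useful = 156; efficiency = 156/192 = 13/16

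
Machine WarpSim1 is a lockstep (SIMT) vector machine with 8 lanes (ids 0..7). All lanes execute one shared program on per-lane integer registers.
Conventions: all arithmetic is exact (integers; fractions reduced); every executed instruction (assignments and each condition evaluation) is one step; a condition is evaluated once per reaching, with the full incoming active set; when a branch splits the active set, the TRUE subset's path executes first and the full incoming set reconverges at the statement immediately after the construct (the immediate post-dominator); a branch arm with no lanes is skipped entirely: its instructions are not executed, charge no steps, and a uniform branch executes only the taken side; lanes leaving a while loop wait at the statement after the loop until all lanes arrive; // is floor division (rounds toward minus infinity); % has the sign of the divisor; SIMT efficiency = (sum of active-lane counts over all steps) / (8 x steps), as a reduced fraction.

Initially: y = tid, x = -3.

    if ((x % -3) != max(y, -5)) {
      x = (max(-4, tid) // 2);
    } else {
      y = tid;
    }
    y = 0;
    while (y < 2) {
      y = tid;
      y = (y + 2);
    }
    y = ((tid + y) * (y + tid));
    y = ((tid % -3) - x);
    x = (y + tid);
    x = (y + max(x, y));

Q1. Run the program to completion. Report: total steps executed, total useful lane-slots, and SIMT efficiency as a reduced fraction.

Answer: 12 steps, 88 useful, 11/12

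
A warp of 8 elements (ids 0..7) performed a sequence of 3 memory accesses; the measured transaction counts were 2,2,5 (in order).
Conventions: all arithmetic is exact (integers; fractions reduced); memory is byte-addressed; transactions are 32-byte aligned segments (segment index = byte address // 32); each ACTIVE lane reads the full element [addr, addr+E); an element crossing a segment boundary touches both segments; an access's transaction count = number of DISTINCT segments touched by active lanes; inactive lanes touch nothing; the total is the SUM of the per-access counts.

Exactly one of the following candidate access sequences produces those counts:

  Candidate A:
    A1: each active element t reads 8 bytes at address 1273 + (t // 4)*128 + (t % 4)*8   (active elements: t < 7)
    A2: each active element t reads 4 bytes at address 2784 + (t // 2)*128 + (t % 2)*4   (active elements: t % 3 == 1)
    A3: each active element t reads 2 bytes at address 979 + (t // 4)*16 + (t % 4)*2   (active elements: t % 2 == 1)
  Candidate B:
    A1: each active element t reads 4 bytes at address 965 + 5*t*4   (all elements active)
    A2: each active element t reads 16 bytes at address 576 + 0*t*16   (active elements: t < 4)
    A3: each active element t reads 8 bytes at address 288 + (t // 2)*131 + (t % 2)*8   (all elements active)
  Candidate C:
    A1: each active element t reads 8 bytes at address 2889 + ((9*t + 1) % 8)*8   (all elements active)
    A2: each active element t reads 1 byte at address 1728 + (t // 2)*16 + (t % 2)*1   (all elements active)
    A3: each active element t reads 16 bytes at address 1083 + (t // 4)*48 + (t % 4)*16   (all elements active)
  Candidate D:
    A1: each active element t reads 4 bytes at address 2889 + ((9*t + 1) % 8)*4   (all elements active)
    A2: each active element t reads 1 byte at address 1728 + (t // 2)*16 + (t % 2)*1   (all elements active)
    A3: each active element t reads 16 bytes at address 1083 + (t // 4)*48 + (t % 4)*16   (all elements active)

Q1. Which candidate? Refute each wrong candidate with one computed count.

A: A1 gives 4 transactions, not 2
B: A1 gives 5 transactions, not 2
C: A1 gives 3 transactions, not 2
D: all counts match (2,2,5)

Answer: D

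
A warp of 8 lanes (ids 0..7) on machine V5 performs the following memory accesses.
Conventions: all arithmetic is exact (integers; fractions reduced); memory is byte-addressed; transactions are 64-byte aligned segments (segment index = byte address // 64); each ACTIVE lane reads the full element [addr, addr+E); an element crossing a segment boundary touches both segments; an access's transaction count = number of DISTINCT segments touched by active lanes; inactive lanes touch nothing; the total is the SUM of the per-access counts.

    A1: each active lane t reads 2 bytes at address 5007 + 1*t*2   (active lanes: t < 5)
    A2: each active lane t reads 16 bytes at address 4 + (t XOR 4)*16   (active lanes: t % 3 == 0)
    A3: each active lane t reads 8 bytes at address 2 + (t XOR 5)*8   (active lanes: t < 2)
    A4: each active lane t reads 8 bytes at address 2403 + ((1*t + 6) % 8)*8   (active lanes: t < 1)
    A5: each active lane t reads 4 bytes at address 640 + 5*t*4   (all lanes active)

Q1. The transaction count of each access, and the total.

A1: 1 transaction
A2: 3 transactions
A3: 1 transaction
A4: 1 transaction
A5: 3 transactions

Answer: 1,3,1,1,3; total 9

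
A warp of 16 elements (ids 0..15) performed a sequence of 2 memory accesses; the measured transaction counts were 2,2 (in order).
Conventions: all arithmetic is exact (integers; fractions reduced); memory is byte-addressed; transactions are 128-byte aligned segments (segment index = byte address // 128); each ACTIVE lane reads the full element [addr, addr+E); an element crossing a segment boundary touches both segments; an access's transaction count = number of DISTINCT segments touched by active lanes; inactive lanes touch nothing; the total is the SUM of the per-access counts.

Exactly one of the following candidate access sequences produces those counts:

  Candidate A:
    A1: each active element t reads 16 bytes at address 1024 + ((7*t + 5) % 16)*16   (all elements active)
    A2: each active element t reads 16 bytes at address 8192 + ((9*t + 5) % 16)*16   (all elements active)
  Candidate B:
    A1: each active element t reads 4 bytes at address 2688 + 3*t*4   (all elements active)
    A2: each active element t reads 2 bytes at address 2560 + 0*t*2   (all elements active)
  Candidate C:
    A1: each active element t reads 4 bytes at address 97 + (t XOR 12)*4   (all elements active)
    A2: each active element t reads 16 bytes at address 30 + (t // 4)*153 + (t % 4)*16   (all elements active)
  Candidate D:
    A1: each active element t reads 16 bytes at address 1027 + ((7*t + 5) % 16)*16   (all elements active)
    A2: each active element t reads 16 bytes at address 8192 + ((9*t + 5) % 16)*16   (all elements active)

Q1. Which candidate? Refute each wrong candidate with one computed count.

B: A2 gives 1 transaction, not 2
C: A2 gives 5 transactions, not 2
D: A1 gives 3 transactions, not 2
A: all counts match (2,2)

Answer: A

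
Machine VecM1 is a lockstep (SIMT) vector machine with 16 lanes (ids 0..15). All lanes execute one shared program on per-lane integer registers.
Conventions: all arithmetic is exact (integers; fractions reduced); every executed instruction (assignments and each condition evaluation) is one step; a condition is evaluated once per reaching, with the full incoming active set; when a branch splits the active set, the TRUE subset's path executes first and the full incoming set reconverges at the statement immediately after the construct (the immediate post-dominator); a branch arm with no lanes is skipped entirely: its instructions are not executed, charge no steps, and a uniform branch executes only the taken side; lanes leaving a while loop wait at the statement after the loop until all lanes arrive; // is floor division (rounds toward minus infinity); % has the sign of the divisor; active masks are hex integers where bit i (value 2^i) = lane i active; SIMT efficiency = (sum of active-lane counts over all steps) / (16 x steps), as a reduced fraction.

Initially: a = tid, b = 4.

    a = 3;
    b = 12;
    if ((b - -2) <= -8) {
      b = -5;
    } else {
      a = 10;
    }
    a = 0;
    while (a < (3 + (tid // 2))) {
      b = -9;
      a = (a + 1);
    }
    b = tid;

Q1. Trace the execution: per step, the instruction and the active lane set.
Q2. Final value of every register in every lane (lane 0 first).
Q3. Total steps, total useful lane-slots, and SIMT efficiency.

step 0: a <- 3                       0xffff
step 1: b <- 12                      0xffff
step 2: eval ((b - -2) <= -8)        0xffff
step 3: a <- 10                      0xffff
step 4: a <- 0                       0xffff
step 5: eval (a < (3 + (tid // 2)))  0xffff
step 6: b <- -9                      0xffff
step 7: a <- (a + 1)                 0xffff
step 8: eval (a < (3 + (tid // 2)))  0xffff
step 9: b <- -9                      0xffff
step 10: a <- (a + 1)                 0xffff
step 11: eval (a < (3 + (tid // 2)))  0xffff
step 12: b <- -9                      0xffff
step 13: a <- (a + 1)                 0xffff
step 14: eval (a < (3 + (tid // 2)))  0xffff
step 15: b <- -9                      0xfffc
step 16: a <- (a + 1)                 0xfffc
step 17: eval (a < (3 + (tid // 2)))  0xfffc
step 18: b <- -9                      0xfff0
step 19: a <- (a + 1)                 0xfff0
step 20: eval (a < (3 + (tid // 2)))  0xfff0
step 21: b <- -9                      0xffc0
step 22: a <- (a + 1)                 0xffc0
step 23: eval (a < (3 + (tid // 2)))  0xffc0
step 24: b <- -9                      0xff00
step 25: a <- (a + 1)                 0xff00
step 26: eval (a < (3 + (tid // 2)))  0xff00
step 27: b <- -9                      0xfc00
step 28: a <- (a + 1)                 0xfc00
step 29: eval (a < (3 + (tid // 2)))  0xfc00
step 30: b <- -9                      0xf000
step 31: a <- (a + 1)                 0xf000
step 32: eval (a < (3 + (tid // 2)))  0xf000
step 33: b <- -9                      0xc000
step 34: a <- (a + 1)                 0xc000
step 35: eval (a < (3 + (tid // 2)))  0xc000
step 36: b <- tid                     0xffff

Answer: 37 steps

a: 3,3,4,4,5,5,6,6,7,7,8,8,9,9,10,10
b: 0,1,2,3,4,5,6,7,8,9,10,11,12,13,14,15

steps = 37; useful = 424; efficiency = 424/592 = 53/74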